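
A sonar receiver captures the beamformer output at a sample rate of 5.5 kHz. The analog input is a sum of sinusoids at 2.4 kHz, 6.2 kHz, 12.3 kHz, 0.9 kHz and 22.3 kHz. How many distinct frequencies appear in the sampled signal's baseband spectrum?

5

fs/2 = 2.75 kHz.
2.4 kHz ≤ fs/2 = 2.75 kHz, passes unchanged.
6.2 kHz mod fs = 0.7 kHz.
0.7 kHz ≤ fs/2 = 2.75 kHz, appears at 0.7 kHz.
12.3 kHz mod fs = 1.3 kHz.
1.3 kHz ≤ fs/2 = 2.75 kHz, appears at 1.3 kHz.
0.9 kHz ≤ fs/2 = 2.75 kHz, passes unchanged.
22.3 kHz mod fs = 0.3 kHz.
0.3 kHz ≤ fs/2 = 2.75 kHz, appears at 0.3 kHz.
Distinct values: {0.3 kHz, 0.7 kHz, 0.9 kHz, 1.3 kHz, 2.4 kHz} → 5.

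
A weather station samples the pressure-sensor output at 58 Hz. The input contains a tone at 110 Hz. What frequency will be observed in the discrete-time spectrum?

6 Hz

110 Hz mod fs = 52 Hz.
52 Hz > fs/2 = 29 Hz, folds to fs − 52 Hz = 6 Hz.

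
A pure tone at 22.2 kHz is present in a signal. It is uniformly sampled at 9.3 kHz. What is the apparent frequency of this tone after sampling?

3.6 kHz

22.2 kHz mod fs = 3.6 kHz.
3.6 kHz ≤ fs/2 = 4.65 kHz, appears at 3.6 kHz.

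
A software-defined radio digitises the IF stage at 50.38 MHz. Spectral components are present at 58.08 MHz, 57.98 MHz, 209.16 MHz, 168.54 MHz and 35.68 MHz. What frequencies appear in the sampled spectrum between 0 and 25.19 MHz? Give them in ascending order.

fs/2 = 25.19 MHz.
58.08 MHz mod fs = 7.7 MHz.
7.7 MHz ≤ fs/2 = 25.19 MHz, appears at 7.7 MHz.
57.98 MHz mod fs = 7.6 MHz.
7.6 MHz ≤ fs/2 = 25.19 MHz, appears at 7.6 MHz.
209.16 MHz mod fs = 7.64 MHz.
7.64 MHz ≤ fs/2 = 25.19 MHz, appears at 7.64 MHz.
168.54 MHz mod fs = 17.4 MHz.
17.4 MHz ≤ fs/2 = 25.19 MHz, appears at 17.4 MHz.
35.68 MHz > fs/2 = 25.19 MHz, folds to fs − 35.68 MHz = 14.7 MHz.
Distinct values: {7.6 MHz, 7.64 MHz, 7.7 MHz, 14.7 MHz, 17.4 MHz}.

7.6 MHz, 7.64 MHz, 7.7 MHz, 14.7 MHz, 17.4 MHz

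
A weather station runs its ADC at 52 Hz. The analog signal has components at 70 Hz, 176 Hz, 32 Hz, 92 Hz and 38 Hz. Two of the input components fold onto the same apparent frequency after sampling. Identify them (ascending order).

fs/2 = 26 Hz.
70 Hz mod fs = 18 Hz.
18 Hz ≤ fs/2 = 26 Hz, appears at 18 Hz.
176 Hz mod fs = 20 Hz.
20 Hz ≤ fs/2 = 26 Hz, appears at 20 Hz.
32 Hz > fs/2 = 26 Hz, folds to fs − 32 Hz = 20 Hz.
92 Hz mod fs = 40 Hz.
40 Hz > fs/2 = 26 Hz, folds to fs − 40 Hz = 12 Hz.
38 Hz > fs/2 = 26 Hz, folds to fs − 38 Hz = 14 Hz.
32 Hz and 176 Hz both map to 20 Hz.

32 Hz, 176 Hz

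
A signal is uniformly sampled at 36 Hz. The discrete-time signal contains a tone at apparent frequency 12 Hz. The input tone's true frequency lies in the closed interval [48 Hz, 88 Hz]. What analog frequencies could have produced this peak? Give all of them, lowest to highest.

48 Hz, 60 Hz, 84 Hz

Frequencies that alias to 12 Hz are k·fs ± 12 Hz for integer k ≥ 0.
k=0: 12 Hz.
k=1: 24 Hz, 48 Hz.
k=2: 60 Hz, 84 Hz.
k=3: 96 Hz, 120 Hz.
Within [48 Hz, 88 Hz]: 48 Hz, 60 Hz, 84 Hz.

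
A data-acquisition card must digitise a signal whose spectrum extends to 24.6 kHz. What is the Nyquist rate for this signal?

Nyquist rate = 2 × 24.6 kHz = 49.2 kHz.

49.2 kHz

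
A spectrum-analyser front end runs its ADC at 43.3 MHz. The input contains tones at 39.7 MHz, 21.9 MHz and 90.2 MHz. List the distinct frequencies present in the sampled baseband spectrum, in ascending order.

fs/2 = 21.65 MHz.
39.7 MHz > fs/2 = 21.65 MHz, folds to fs − 39.7 MHz = 3.6 MHz.
21.9 MHz > fs/2 = 21.65 MHz, folds to fs − 21.9 MHz = 21.4 MHz.
90.2 MHz mod fs = 3.6 MHz.
3.6 MHz ≤ fs/2 = 21.65 MHz, appears at 3.6 MHz.
Distinct values: {3.6 MHz, 21.4 MHz}.

3.6 MHz, 21.4 MHz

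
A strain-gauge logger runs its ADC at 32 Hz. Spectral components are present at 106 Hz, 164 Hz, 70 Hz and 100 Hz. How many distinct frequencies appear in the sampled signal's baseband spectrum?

fs/2 = 16 Hz.
106 Hz mod fs = 10 Hz.
10 Hz ≤ fs/2 = 16 Hz, appears at 10 Hz.
164 Hz mod fs = 4 Hz.
4 Hz ≤ fs/2 = 16 Hz, appears at 4 Hz.
70 Hz mod fs = 6 Hz.
6 Hz ≤ fs/2 = 16 Hz, appears at 6 Hz.
100 Hz mod fs = 4 Hz.
4 Hz ≤ fs/2 = 16 Hz, appears at 4 Hz.
Distinct values: {4 Hz, 6 Hz, 10 Hz} → 3.

3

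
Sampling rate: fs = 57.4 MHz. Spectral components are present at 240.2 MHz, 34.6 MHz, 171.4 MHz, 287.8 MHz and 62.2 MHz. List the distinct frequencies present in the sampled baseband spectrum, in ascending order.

0.8 MHz, 4.8 MHz, 10.6 MHz, 22.8 MHz

fs/2 = 28.7 MHz.
240.2 MHz mod fs = 10.6 MHz.
10.6 MHz ≤ fs/2 = 28.7 MHz, appears at 10.6 MHz.
34.6 MHz > fs/2 = 28.7 MHz, folds to fs − 34.6 MHz = 22.8 MHz.
171.4 MHz mod fs = 56.6 MHz.
56.6 MHz > fs/2 = 28.7 MHz, folds to fs − 56.6 MHz = 0.8 MHz.
287.8 MHz mod fs = 0.8 MHz.
0.8 MHz ≤ fs/2 = 28.7 MHz, appears at 0.8 MHz.
62.2 MHz mod fs = 4.8 MHz.
4.8 MHz ≤ fs/2 = 28.7 MHz, appears at 4.8 MHz.
Distinct values: {0.8 MHz, 4.8 MHz, 10.6 MHz, 22.8 MHz}.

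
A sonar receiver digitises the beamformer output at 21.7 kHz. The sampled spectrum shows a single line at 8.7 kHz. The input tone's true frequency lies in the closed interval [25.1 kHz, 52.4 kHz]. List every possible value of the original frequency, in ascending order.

30.4 kHz, 34.7 kHz, 52.1 kHz

Frequencies that alias to 8.7 kHz are k·fs ± 8.7 kHz for integer k ≥ 0.
k=0: 8.7 kHz.
k=1: 13 kHz, 30.4 kHz.
k=2: 34.7 kHz, 52.1 kHz.
k=3: 56.4 kHz, 73.8 kHz.
Within [25.1 kHz, 52.4 kHz]: 30.4 kHz, 34.7 kHz, 52.1 kHz.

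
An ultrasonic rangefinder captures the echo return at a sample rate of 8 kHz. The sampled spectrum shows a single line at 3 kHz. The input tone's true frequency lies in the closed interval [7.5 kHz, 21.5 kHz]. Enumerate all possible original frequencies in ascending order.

11 kHz, 13 kHz, 19 kHz, 21 kHz

Frequencies that alias to 3 kHz are k·fs ± 3 kHz for integer k ≥ 0.
k=0: 3 kHz.
k=1: 5 kHz, 11 kHz.
k=2: 13 kHz, 19 kHz.
k=3: 21 kHz, 27 kHz.
k=4: 29 kHz, 35 kHz.
Within [7.5 kHz, 21.5 kHz]: 11 kHz, 13 kHz, 19 kHz, 21 kHz.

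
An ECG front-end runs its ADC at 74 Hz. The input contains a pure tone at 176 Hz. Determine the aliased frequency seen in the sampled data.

176 Hz mod fs = 28 Hz.
28 Hz ≤ fs/2 = 37 Hz, appears at 28 Hz.

28 Hz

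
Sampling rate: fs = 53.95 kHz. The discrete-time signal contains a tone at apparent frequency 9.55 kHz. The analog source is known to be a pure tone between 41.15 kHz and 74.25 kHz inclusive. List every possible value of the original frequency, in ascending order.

44.4 kHz, 63.5 kHz

Frequencies that alias to 9.55 kHz are k·fs ± 9.55 kHz for integer k ≥ 0.
k=0: 9.55 kHz.
k=1: 44.4 kHz, 63.5 kHz.
k=2: 98.35 kHz, 117.45 kHz.
Within [41.15 kHz, 74.25 kHz]: 44.4 kHz, 63.5 kHz.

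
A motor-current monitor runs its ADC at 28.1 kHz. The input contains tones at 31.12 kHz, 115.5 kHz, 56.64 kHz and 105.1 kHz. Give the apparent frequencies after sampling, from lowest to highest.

fs/2 = 14.05 kHz.
31.12 kHz mod fs = 3.02 kHz.
3.02 kHz ≤ fs/2 = 14.05 kHz, appears at 3.02 kHz.
115.5 kHz mod fs = 3.1 kHz.
3.1 kHz ≤ fs/2 = 14.05 kHz, appears at 3.1 kHz.
56.64 kHz mod fs = 0.44 kHz.
0.44 kHz ≤ fs/2 = 14.05 kHz, appears at 0.44 kHz.
105.1 kHz mod fs = 20.8 kHz.
20.8 kHz > fs/2 = 14.05 kHz, folds to fs − 20.8 kHz = 7.3 kHz.
Distinct values: {0.44 kHz, 3.02 kHz, 3.1 kHz, 7.3 kHz}.

0.44 kHz, 3.02 kHz, 3.1 kHz, 7.3 kHz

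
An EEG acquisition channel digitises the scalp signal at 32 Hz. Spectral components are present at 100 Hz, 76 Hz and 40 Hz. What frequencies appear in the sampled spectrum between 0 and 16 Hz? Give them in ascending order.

fs/2 = 16 Hz.
100 Hz mod fs = 4 Hz.
4 Hz ≤ fs/2 = 16 Hz, appears at 4 Hz.
76 Hz mod fs = 12 Hz.
12 Hz ≤ fs/2 = 16 Hz, appears at 12 Hz.
40 Hz mod fs = 8 Hz.
8 Hz ≤ fs/2 = 16 Hz, appears at 8 Hz.
Distinct values: {4 Hz, 8 Hz, 12 Hz}.

4 Hz, 8 Hz, 12 Hz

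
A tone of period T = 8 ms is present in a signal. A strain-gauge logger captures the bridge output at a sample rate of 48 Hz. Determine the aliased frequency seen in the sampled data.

T = 8 ms → f = 1/T = 125 Hz.
125 Hz mod fs = 29 Hz.
29 Hz > fs/2 = 24 Hz, folds to fs − 29 Hz = 19 Hz.

19 Hz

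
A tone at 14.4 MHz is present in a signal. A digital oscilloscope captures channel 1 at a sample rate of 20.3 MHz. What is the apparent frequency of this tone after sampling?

5.9 MHz

14.4 MHz > fs/2 = 10.15 MHz, folds to fs − 14.4 MHz = 5.9 MHz.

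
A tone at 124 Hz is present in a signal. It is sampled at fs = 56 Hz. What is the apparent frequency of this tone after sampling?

12 Hz

124 Hz mod fs = 12 Hz.
12 Hz ≤ fs/2 = 28 Hz, appears at 12 Hz.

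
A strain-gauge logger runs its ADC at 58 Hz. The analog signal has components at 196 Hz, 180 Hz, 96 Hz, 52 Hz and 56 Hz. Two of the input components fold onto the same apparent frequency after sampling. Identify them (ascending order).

52 Hz, 180 Hz

fs/2 = 29 Hz.
196 Hz mod fs = 22 Hz.
22 Hz ≤ fs/2 = 29 Hz, appears at 22 Hz.
180 Hz mod fs = 6 Hz.
6 Hz ≤ fs/2 = 29 Hz, appears at 6 Hz.
96 Hz mod fs = 38 Hz.
38 Hz > fs/2 = 29 Hz, folds to fs − 38 Hz = 20 Hz.
52 Hz > fs/2 = 29 Hz, folds to fs − 52 Hz = 6 Hz.
56 Hz > fs/2 = 29 Hz, folds to fs − 56 Hz = 2 Hz.
52 Hz and 180 Hz both map to 6 Hz.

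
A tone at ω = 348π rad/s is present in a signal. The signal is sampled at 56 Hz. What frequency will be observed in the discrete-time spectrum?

ω = 348π rad/s → f = ω/(2π) = 174 Hz.
174 Hz mod fs = 6 Hz.
6 Hz ≤ fs/2 = 28 Hz, appears at 6 Hz.

6 Hz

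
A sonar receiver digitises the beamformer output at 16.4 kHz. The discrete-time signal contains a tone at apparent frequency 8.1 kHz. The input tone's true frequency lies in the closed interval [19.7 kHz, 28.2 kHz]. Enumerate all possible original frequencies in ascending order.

Frequencies that alias to 8.1 kHz are k·fs ± 8.1 kHz for integer k ≥ 0.
k=0: 8.1 kHz.
k=1: 8.3 kHz, 24.5 kHz.
k=2: 24.7 kHz, 40.9 kHz.
k=3: 41.1 kHz, 57.3 kHz.
Within [19.7 kHz, 28.2 kHz]: 24.5 kHz, 24.7 kHz.

24.5 kHz, 24.7 kHz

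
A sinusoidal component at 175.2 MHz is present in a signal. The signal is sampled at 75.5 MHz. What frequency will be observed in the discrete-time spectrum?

175.2 MHz mod fs = 24.2 MHz.
24.2 MHz ≤ fs/2 = 37.75 MHz, appears at 24.2 MHz.

24.2 MHz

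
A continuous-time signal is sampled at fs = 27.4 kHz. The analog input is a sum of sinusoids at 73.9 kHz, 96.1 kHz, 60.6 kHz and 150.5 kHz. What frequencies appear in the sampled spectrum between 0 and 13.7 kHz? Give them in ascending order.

5.8 kHz, 8.3 kHz, 13.5 kHz

fs/2 = 13.7 kHz.
73.9 kHz mod fs = 19.1 kHz.
19.1 kHz > fs/2 = 13.7 kHz, folds to fs − 19.1 kHz = 8.3 kHz.
96.1 kHz mod fs = 13.9 kHz.
13.9 kHz > fs/2 = 13.7 kHz, folds to fs − 13.9 kHz = 13.5 kHz.
60.6 kHz mod fs = 5.8 kHz.
5.8 kHz ≤ fs/2 = 13.7 kHz, appears at 5.8 kHz.
150.5 kHz mod fs = 13.5 kHz.
13.5 kHz ≤ fs/2 = 13.7 kHz, appears at 13.5 kHz.
Distinct values: {5.8 kHz, 8.3 kHz, 13.5 kHz}.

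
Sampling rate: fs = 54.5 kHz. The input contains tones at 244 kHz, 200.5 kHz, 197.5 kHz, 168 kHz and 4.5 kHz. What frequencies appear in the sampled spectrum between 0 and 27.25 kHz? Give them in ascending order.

fs/2 = 27.25 kHz.
244 kHz mod fs = 26 kHz.
26 kHz ≤ fs/2 = 27.25 kHz, appears at 26 kHz.
200.5 kHz mod fs = 37 kHz.
37 kHz > fs/2 = 27.25 kHz, folds to fs − 37 kHz = 17.5 kHz.
197.5 kHz mod fs = 34 kHz.
34 kHz > fs/2 = 27.25 kHz, folds to fs − 34 kHz = 20.5 kHz.
168 kHz mod fs = 4.5 kHz.
4.5 kHz ≤ fs/2 = 27.25 kHz, appears at 4.5 kHz.
4.5 kHz ≤ fs/2 = 27.25 kHz, passes unchanged.
Distinct values: {4.5 kHz, 17.5 kHz, 20.5 kHz, 26 kHz}.

4.5 kHz, 17.5 kHz, 20.5 kHz, 26 kHz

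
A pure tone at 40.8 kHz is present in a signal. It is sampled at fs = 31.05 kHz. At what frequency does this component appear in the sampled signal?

9.75 kHz

40.8 kHz mod fs = 9.75 kHz.
9.75 kHz ≤ fs/2 = 15.525 kHz, appears at 9.75 kHz.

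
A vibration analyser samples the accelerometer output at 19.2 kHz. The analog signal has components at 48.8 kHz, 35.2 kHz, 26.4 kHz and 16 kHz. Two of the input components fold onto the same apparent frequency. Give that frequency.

fs/2 = 9.6 kHz.
48.8 kHz mod fs = 10.4 kHz.
10.4 kHz > fs/2 = 9.6 kHz, folds to fs − 10.4 kHz = 8.8 kHz.
35.2 kHz mod fs = 16 kHz.
16 kHz > fs/2 = 9.6 kHz, folds to fs − 16 kHz = 3.2 kHz.
26.4 kHz mod fs = 7.2 kHz.
7.2 kHz ≤ fs/2 = 9.6 kHz, appears at 7.2 kHz.
16 kHz > fs/2 = 9.6 kHz, folds to fs − 16 kHz = 3.2 kHz.
16 kHz and 35.2 kHz both map to 3.2 kHz.

3.2 kHz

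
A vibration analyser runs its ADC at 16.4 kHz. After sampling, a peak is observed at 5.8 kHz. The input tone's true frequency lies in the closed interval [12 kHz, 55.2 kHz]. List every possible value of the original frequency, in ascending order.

22.2 kHz, 27 kHz, 38.6 kHz, 43.4 kHz, 55 kHz

Frequencies that alias to 5.8 kHz are k·fs ± 5.8 kHz for integer k ≥ 0.
k=0: 5.8 kHz.
k=1: 10.6 kHz, 22.2 kHz.
k=2: 27 kHz, 38.6 kHz.
k=3: 43.4 kHz, 55 kHz.
k=4: 59.8 kHz, 71.4 kHz.
Within [12 kHz, 55.2 kHz]: 22.2 kHz, 27 kHz, 38.6 kHz, 43.4 kHz, 55 kHz.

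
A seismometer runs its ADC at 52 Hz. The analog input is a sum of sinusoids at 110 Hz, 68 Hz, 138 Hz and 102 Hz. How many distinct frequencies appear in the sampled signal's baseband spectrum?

fs/2 = 26 Hz.
110 Hz mod fs = 6 Hz.
6 Hz ≤ fs/2 = 26 Hz, appears at 6 Hz.
68 Hz mod fs = 16 Hz.
16 Hz ≤ fs/2 = 26 Hz, appears at 16 Hz.
138 Hz mod fs = 34 Hz.
34 Hz > fs/2 = 26 Hz, folds to fs − 34 Hz = 18 Hz.
102 Hz mod fs = 50 Hz.
50 Hz > fs/2 = 26 Hz, folds to fs − 50 Hz = 2 Hz.
Distinct values: {2 Hz, 6 Hz, 16 Hz, 18 Hz} → 4.

4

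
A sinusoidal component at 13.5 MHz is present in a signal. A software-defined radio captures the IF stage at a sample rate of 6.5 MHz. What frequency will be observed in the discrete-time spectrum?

0.5 MHz

13.5 MHz mod fs = 0.5 MHz.
0.5 MHz ≤ fs/2 = 3.25 MHz, appears at 0.5 MHz.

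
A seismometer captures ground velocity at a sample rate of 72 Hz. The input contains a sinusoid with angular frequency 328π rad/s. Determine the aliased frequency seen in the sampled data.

ω = 328π rad/s → f = ω/(2π) = 164 Hz.
164 Hz mod fs = 20 Hz.
20 Hz ≤ fs/2 = 36 Hz, appears at 20 Hz.

20 Hz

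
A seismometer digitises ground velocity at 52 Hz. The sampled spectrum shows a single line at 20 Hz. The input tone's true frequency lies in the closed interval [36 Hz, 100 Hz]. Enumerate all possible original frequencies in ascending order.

Frequencies that alias to 20 Hz are k·fs ± 20 Hz for integer k ≥ 0.
k=0: 20 Hz.
k=1: 32 Hz, 72 Hz.
k=2: 84 Hz, 124 Hz.
k=3: 136 Hz, 176 Hz.
Within [36 Hz, 100 Hz]: 72 Hz, 84 Hz.

72 Hz, 84 Hz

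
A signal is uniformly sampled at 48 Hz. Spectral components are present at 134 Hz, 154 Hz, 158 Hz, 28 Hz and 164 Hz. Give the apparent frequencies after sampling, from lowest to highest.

10 Hz, 14 Hz, 20 Hz

fs/2 = 24 Hz.
134 Hz mod fs = 38 Hz.
38 Hz > fs/2 = 24 Hz, folds to fs − 38 Hz = 10 Hz.
154 Hz mod fs = 10 Hz.
10 Hz ≤ fs/2 = 24 Hz, appears at 10 Hz.
158 Hz mod fs = 14 Hz.
14 Hz ≤ fs/2 = 24 Hz, appears at 14 Hz.
28 Hz > fs/2 = 24 Hz, folds to fs − 28 Hz = 20 Hz.
164 Hz mod fs = 20 Hz.
20 Hz ≤ fs/2 = 24 Hz, appears at 20 Hz.
Distinct values: {10 Hz, 14 Hz, 20 Hz}.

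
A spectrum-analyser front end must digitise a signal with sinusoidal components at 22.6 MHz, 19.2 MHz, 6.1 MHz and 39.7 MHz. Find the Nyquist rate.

79.4 MHz

Highest-frequency component: 39.7 MHz.
Nyquist rate = 2 × 39.7 MHz = 79.4 MHz.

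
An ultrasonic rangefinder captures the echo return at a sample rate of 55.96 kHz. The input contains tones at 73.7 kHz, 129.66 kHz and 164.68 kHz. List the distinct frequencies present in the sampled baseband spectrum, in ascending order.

3.2 kHz, 17.74 kHz

fs/2 = 27.98 kHz.
73.7 kHz mod fs = 17.74 kHz.
17.74 kHz ≤ fs/2 = 27.98 kHz, appears at 17.74 kHz.
129.66 kHz mod fs = 17.74 kHz.
17.74 kHz ≤ fs/2 = 27.98 kHz, appears at 17.74 kHz.
164.68 kHz mod fs = 52.76 kHz.
52.76 kHz > fs/2 = 27.98 kHz, folds to fs − 52.76 kHz = 3.2 kHz.
Distinct values: {3.2 kHz, 17.74 kHz}.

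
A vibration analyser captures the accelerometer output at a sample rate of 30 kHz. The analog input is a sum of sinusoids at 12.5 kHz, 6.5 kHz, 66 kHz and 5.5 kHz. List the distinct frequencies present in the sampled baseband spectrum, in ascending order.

fs/2 = 15 kHz.
12.5 kHz ≤ fs/2 = 15 kHz, passes unchanged.
6.5 kHz ≤ fs/2 = 15 kHz, passes unchanged.
66 kHz mod fs = 6 kHz.
6 kHz ≤ fs/2 = 15 kHz, appears at 6 kHz.
5.5 kHz ≤ fs/2 = 15 kHz, passes unchanged.
Distinct values: {5.5 kHz, 6 kHz, 6.5 kHz, 12.5 kHz}.

5.5 kHz, 6 kHz, 6.5 kHz, 12.5 kHz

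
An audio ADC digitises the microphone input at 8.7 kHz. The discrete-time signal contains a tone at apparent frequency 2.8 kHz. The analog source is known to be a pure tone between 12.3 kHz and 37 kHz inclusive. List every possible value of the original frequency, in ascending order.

14.6 kHz, 20.2 kHz, 23.3 kHz, 28.9 kHz, 32 kHz

Frequencies that alias to 2.8 kHz are k·fs ± 2.8 kHz for integer k ≥ 0.
k=0: 2.8 kHz.
k=1: 5.9 kHz, 11.5 kHz.
k=2: 14.6 kHz, 20.2 kHz.
k=3: 23.3 kHz, 28.9 kHz.
k=4: 32 kHz, 37.6 kHz.
k=5: 40.7 kHz, 46.3 kHz.
Within [12.3 kHz, 37 kHz]: 14.6 kHz, 20.2 kHz, 23.3 kHz, 28.9 kHz, 32 kHz.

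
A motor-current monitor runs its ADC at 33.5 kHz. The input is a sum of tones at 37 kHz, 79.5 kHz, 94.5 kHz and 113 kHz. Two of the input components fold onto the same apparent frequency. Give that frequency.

12.5 kHz

fs/2 = 16.75 kHz.
37 kHz mod fs = 3.5 kHz.
3.5 kHz ≤ fs/2 = 16.75 kHz, appears at 3.5 kHz.
79.5 kHz mod fs = 12.5 kHz.
12.5 kHz ≤ fs/2 = 16.75 kHz, appears at 12.5 kHz.
94.5 kHz mod fs = 27.5 kHz.
27.5 kHz > fs/2 = 16.75 kHz, folds to fs − 27.5 kHz = 6 kHz.
113 kHz mod fs = 12.5 kHz.
12.5 kHz ≤ fs/2 = 16.75 kHz, appears at 12.5 kHz.
79.5 kHz and 113 kHz both map to 12.5 kHz.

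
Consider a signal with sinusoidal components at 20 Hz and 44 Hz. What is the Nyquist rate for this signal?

Highest-frequency component: 44 Hz.
Nyquist rate = 2 × 44 Hz = 88 Hz.

88 Hz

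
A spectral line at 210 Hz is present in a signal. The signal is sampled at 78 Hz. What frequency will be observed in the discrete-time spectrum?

210 Hz mod fs = 54 Hz.
54 Hz > fs/2 = 39 Hz, folds to fs − 54 Hz = 24 Hz.

24 Hz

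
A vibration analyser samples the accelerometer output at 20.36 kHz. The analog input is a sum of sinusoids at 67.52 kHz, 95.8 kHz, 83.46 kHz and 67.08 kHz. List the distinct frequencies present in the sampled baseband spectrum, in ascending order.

2.02 kHz, 6 kHz, 6.44 kHz

fs/2 = 10.18 kHz.
67.52 kHz mod fs = 6.44 kHz.
6.44 kHz ≤ fs/2 = 10.18 kHz, appears at 6.44 kHz.
95.8 kHz mod fs = 14.36 kHz.
14.36 kHz > fs/2 = 10.18 kHz, folds to fs − 14.36 kHz = 6 kHz.
83.46 kHz mod fs = 2.02 kHz.
2.02 kHz ≤ fs/2 = 10.18 kHz, appears at 2.02 kHz.
67.08 kHz mod fs = 6 kHz.
6 kHz ≤ fs/2 = 10.18 kHz, appears at 6 kHz.
Distinct values: {2.02 kHz, 6 kHz, 6.44 kHz}.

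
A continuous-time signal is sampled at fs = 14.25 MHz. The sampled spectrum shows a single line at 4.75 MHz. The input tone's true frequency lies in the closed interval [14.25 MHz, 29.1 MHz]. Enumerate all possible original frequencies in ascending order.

Frequencies that alias to 4.75 MHz are k·fs ± 4.75 MHz for integer k ≥ 0.
k=0: 4.75 MHz.
k=1: 9.5 MHz, 19 MHz.
k=2: 23.75 MHz, 33.25 MHz.
k=3: 38 MHz, 47.5 MHz.
Within [14.25 MHz, 29.1 MHz]: 19 MHz, 23.75 MHz.

19 MHz, 23.75 MHz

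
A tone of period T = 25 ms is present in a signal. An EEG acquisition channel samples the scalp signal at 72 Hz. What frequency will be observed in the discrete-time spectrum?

32 Hz

T = 25 ms → f = 1/T = 40 Hz.
40 Hz > fs/2 = 36 Hz, folds to fs − 40 Hz = 32 Hz.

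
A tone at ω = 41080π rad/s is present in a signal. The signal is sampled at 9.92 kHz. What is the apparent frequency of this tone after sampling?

ω = 41080π rad/s → f = ω/(2π) = 20540 Hz = 20.54 kHz.
20.54 kHz mod fs = 0.7 kHz.
0.7 kHz ≤ fs/2 = 4.96 kHz, appears at 0.7 kHz.

0.7 kHz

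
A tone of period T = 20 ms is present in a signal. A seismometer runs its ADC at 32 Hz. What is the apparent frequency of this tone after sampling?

14 Hz

T = 20 ms → f = 1/T = 50 Hz.
50 Hz mod fs = 18 Hz.
18 Hz > fs/2 = 16 Hz, folds to fs − 18 Hz = 14 Hz.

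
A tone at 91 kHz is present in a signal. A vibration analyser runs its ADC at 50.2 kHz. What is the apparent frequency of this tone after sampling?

9.4 kHz

91 kHz mod fs = 40.8 kHz.
40.8 kHz > fs/2 = 25.1 kHz, folds to fs − 40.8 kHz = 9.4 kHz.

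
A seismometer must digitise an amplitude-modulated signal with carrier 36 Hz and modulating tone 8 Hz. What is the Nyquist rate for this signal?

AM sidebands sit at fc ± fm = 28 Hz and 44 Hz.
Highest-frequency component: 44 Hz.
Nyquist rate = 2 × 44 Hz = 88 Hz.

88 Hz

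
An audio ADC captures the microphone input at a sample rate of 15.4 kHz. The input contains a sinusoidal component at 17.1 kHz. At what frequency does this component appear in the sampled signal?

17.1 kHz mod fs = 1.7 kHz.
1.7 kHz ≤ fs/2 = 7.7 kHz, appears at 1.7 kHz.

1.7 kHz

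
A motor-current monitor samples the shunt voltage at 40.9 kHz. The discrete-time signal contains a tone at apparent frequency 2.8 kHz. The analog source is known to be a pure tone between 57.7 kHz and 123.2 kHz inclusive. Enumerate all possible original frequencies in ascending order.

Frequencies that alias to 2.8 kHz are k·fs ± 2.8 kHz for integer k ≥ 0.
k=0: 2.8 kHz.
k=1: 38.1 kHz, 43.7 kHz.
k=2: 79 kHz, 84.6 kHz.
k=3: 119.9 kHz, 125.5 kHz.
k=4: 160.8 kHz, 166.4 kHz.
Within [57.7 kHz, 123.2 kHz]: 79 kHz, 84.6 kHz, 119.9 kHz.

79 kHz, 84.6 kHz, 119.9 kHz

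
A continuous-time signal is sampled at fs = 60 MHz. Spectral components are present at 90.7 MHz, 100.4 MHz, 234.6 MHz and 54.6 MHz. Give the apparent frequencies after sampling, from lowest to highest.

fs/2 = 30 MHz.
90.7 MHz mod fs = 30.7 MHz.
30.7 MHz > fs/2 = 30 MHz, folds to fs − 30.7 MHz = 29.3 MHz.
100.4 MHz mod fs = 40.4 MHz.
40.4 MHz > fs/2 = 30 MHz, folds to fs − 40.4 MHz = 19.6 MHz.
234.6 MHz mod fs = 54.6 MHz.
54.6 MHz > fs/2 = 30 MHz, folds to fs − 54.6 MHz = 5.4 MHz.
54.6 MHz > fs/2 = 30 MHz, folds to fs − 54.6 MHz = 5.4 MHz.
Distinct values: {5.4 MHz, 19.6 MHz, 29.3 MHz}.

5.4 MHz, 19.6 MHz, 29.3 MHz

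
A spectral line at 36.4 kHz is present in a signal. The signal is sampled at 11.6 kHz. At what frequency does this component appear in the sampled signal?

36.4 kHz mod fs = 1.6 kHz.
1.6 kHz ≤ fs/2 = 5.8 kHz, appears at 1.6 kHz.

1.6 kHz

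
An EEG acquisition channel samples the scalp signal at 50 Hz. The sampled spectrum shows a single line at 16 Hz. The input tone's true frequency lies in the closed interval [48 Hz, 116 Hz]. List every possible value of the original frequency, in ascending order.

Frequencies that alias to 16 Hz are k·fs ± 16 Hz for integer k ≥ 0.
k=0: 16 Hz.
k=1: 34 Hz, 66 Hz.
k=2: 84 Hz, 116 Hz.
k=3: 134 Hz, 166 Hz.
Within [48 Hz, 116 Hz]: 66 Hz, 84 Hz, 116 Hz.

66 Hz, 84 Hz, 116 Hz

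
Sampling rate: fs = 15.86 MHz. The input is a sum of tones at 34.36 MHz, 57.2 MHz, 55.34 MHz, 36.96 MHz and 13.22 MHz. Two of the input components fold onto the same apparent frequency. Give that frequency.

fs/2 = 7.93 MHz.
34.36 MHz mod fs = 2.64 MHz.
2.64 MHz ≤ fs/2 = 7.93 MHz, appears at 2.64 MHz.
57.2 MHz mod fs = 9.62 MHz.
9.62 MHz > fs/2 = 7.93 MHz, folds to fs − 9.62 MHz = 6.24 MHz.
55.34 MHz mod fs = 7.76 MHz.
7.76 MHz ≤ fs/2 = 7.93 MHz, appears at 7.76 MHz.
36.96 MHz mod fs = 5.24 MHz.
5.24 MHz ≤ fs/2 = 7.93 MHz, appears at 5.24 MHz.
13.22 MHz > fs/2 = 7.93 MHz, folds to fs − 13.22 MHz = 2.64 MHz.
13.22 MHz and 34.36 MHz both map to 2.64 MHz.

2.64 MHz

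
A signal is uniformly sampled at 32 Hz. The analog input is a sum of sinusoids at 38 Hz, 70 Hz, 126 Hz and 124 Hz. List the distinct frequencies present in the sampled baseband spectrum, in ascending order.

fs/2 = 16 Hz.
38 Hz mod fs = 6 Hz.
6 Hz ≤ fs/2 = 16 Hz, appears at 6 Hz.
70 Hz mod fs = 6 Hz.
6 Hz ≤ fs/2 = 16 Hz, appears at 6 Hz.
126 Hz mod fs = 30 Hz.
30 Hz > fs/2 = 16 Hz, folds to fs − 30 Hz = 2 Hz.
124 Hz mod fs = 28 Hz.
28 Hz > fs/2 = 16 Hz, folds to fs − 28 Hz = 4 Hz.
Distinct values: {2 Hz, 4 Hz, 6 Hz}.

2 Hz, 4 Hz, 6 Hz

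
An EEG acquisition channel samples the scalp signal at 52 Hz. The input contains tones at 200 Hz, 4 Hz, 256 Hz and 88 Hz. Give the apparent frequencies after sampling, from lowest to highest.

fs/2 = 26 Hz.
200 Hz mod fs = 44 Hz.
44 Hz > fs/2 = 26 Hz, folds to fs − 44 Hz = 8 Hz.
4 Hz ≤ fs/2 = 26 Hz, passes unchanged.
256 Hz mod fs = 48 Hz.
48 Hz > fs/2 = 26 Hz, folds to fs − 48 Hz = 4 Hz.
88 Hz mod fs = 36 Hz.
36 Hz > fs/2 = 26 Hz, folds to fs − 36 Hz = 16 Hz.
Distinct values: {4 Hz, 8 Hz, 16 Hz}.

4 Hz, 8 Hz, 16 Hz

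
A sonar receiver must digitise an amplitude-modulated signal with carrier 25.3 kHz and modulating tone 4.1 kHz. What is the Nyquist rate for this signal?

58.8 kHz

AM sidebands sit at fc ± fm = 21.2 kHz and 29.4 kHz.
Highest-frequency component: 29.4 kHz.
Nyquist rate = 2 × 29.4 kHz = 58.8 kHz.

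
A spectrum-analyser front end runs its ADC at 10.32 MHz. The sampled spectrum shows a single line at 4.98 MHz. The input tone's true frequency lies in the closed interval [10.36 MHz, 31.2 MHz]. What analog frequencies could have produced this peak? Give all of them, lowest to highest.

Frequencies that alias to 4.98 MHz are k·fs ± 4.98 MHz for integer k ≥ 0.
k=0: 4.98 MHz.
k=1: 5.34 MHz, 15.3 MHz.
k=2: 15.66 MHz, 25.62 MHz.
k=3: 25.98 MHz, 35.94 MHz.
k=4: 36.3 MHz, 46.26 MHz.
Within [10.36 MHz, 31.2 MHz]: 15.3 MHz, 15.66 MHz, 25.62 MHz, 25.98 MHz.

15.3 MHz, 15.66 MHz, 25.62 MHz, 25.98 MHz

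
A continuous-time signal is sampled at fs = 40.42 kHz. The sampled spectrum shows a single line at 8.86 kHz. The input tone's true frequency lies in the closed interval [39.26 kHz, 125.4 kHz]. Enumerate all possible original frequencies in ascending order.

Frequencies that alias to 8.86 kHz are k·fs ± 8.86 kHz for integer k ≥ 0.
k=0: 8.86 kHz.
k=1: 31.56 kHz, 49.28 kHz.
k=2: 71.98 kHz, 89.7 kHz.
k=3: 112.4 kHz, 130.12 kHz.
k=4: 152.82 kHz, 170.54 kHz.
Within [39.26 kHz, 125.4 kHz]: 49.28 kHz, 71.98 kHz, 89.7 kHz, 112.4 kHz.

49.28 kHz, 71.98 kHz, 89.7 kHz, 112.4 kHz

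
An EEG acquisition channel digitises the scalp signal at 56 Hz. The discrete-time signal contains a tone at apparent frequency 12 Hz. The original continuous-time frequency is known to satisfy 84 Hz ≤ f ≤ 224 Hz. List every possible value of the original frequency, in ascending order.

Frequencies that alias to 12 Hz are k·fs ± 12 Hz for integer k ≥ 0.
k=0: 12 Hz.
k=1: 44 Hz, 68 Hz.
k=2: 100 Hz, 124 Hz.
k=3: 156 Hz, 180 Hz.
k=4: 212 Hz, 236 Hz.
k=5: 268 Hz, 292 Hz.
Within [84 Hz, 224 Hz]: 100 Hz, 124 Hz, 156 Hz, 180 Hz, 212 Hz.

100 Hz, 124 Hz, 156 Hz, 180 Hz, 212 Hz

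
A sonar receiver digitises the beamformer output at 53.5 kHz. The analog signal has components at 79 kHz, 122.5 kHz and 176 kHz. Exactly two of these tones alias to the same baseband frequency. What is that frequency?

15.5 kHz

fs/2 = 26.75 kHz.
79 kHz mod fs = 25.5 kHz.
25.5 kHz ≤ fs/2 = 26.75 kHz, appears at 25.5 kHz.
122.5 kHz mod fs = 15.5 kHz.
15.5 kHz ≤ fs/2 = 26.75 kHz, appears at 15.5 kHz.
176 kHz mod fs = 15.5 kHz.
15.5 kHz ≤ fs/2 = 26.75 kHz, appears at 15.5 kHz.
122.5 kHz and 176 kHz both map to 15.5 kHz.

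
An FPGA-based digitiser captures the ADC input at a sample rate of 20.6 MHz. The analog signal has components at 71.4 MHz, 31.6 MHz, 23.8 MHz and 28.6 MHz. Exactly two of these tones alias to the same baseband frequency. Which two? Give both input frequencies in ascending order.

fs/2 = 10.3 MHz.
71.4 MHz mod fs = 9.6 MHz.
9.6 MHz ≤ fs/2 = 10.3 MHz, appears at 9.6 MHz.
31.6 MHz mod fs = 11 MHz.
11 MHz > fs/2 = 10.3 MHz, folds to fs − 11 MHz = 9.6 MHz.
23.8 MHz mod fs = 3.2 MHz.
3.2 MHz ≤ fs/2 = 10.3 MHz, appears at 3.2 MHz.
28.6 MHz mod fs = 8 MHz.
8 MHz ≤ fs/2 = 10.3 MHz, appears at 8 MHz.
31.6 MHz and 71.4 MHz both map to 9.6 MHz.

31.6 MHz, 71.4 MHz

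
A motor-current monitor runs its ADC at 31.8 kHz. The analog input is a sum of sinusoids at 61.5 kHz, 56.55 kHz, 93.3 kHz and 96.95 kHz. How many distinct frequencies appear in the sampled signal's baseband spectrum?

3

fs/2 = 15.9 kHz.
61.5 kHz mod fs = 29.7 kHz.
29.7 kHz > fs/2 = 15.9 kHz, folds to fs − 29.7 kHz = 2.1 kHz.
56.55 kHz mod fs = 24.75 kHz.
24.75 kHz > fs/2 = 15.9 kHz, folds to fs − 24.75 kHz = 7.05 kHz.
93.3 kHz mod fs = 29.7 kHz.
29.7 kHz > fs/2 = 15.9 kHz, folds to fs − 29.7 kHz = 2.1 kHz.
96.95 kHz mod fs = 1.55 kHz.
1.55 kHz ≤ fs/2 = 15.9 kHz, appears at 1.55 kHz.
Distinct values: {1.55 kHz, 2.1 kHz, 7.05 kHz} → 3.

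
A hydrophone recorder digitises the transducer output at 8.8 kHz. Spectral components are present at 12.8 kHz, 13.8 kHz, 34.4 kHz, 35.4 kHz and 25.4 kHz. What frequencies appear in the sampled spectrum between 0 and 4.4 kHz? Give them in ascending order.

fs/2 = 4.4 kHz.
12.8 kHz mod fs = 4 kHz.
4 kHz ≤ fs/2 = 4.4 kHz, appears at 4 kHz.
13.8 kHz mod fs = 5 kHz.
5 kHz > fs/2 = 4.4 kHz, folds to fs − 5 kHz = 3.8 kHz.
34.4 kHz mod fs = 8 kHz.
8 kHz > fs/2 = 4.4 kHz, folds to fs − 8 kHz = 0.8 kHz.
35.4 kHz mod fs = 0.2 kHz.
0.2 kHz ≤ fs/2 = 4.4 kHz, appears at 0.2 kHz.
25.4 kHz mod fs = 7.8 kHz.
7.8 kHz > fs/2 = 4.4 kHz, folds to fs − 7.8 kHz = 1 kHz.
Distinct values: {0.2 kHz, 0.8 kHz, 1 kHz, 3.8 kHz, 4 kHz}.

0.2 kHz, 0.8 kHz, 1 kHz, 3.8 kHz, 4 kHz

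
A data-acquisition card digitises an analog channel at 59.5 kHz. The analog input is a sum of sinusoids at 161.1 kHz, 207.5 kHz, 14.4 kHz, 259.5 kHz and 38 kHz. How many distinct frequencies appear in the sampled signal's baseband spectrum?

fs/2 = 29.75 kHz.
161.1 kHz mod fs = 42.1 kHz.
42.1 kHz > fs/2 = 29.75 kHz, folds to fs − 42.1 kHz = 17.4 kHz.
207.5 kHz mod fs = 29 kHz.
29 kHz ≤ fs/2 = 29.75 kHz, appears at 29 kHz.
14.4 kHz ≤ fs/2 = 29.75 kHz, passes unchanged.
259.5 kHz mod fs = 21.5 kHz.
21.5 kHz ≤ fs/2 = 29.75 kHz, appears at 21.5 kHz.
38 kHz > fs/2 = 29.75 kHz, folds to fs − 38 kHz = 21.5 kHz.
Distinct values: {14.4 kHz, 17.4 kHz, 21.5 kHz, 29 kHz} → 4.

4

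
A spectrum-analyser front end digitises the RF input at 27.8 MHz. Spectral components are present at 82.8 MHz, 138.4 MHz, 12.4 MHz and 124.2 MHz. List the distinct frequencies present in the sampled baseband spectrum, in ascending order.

fs/2 = 13.9 MHz.
82.8 MHz mod fs = 27.2 MHz.
27.2 MHz > fs/2 = 13.9 MHz, folds to fs − 27.2 MHz = 0.6 MHz.
138.4 MHz mod fs = 27.2 MHz.
27.2 MHz > fs/2 = 13.9 MHz, folds to fs − 27.2 MHz = 0.6 MHz.
12.4 MHz ≤ fs/2 = 13.9 MHz, passes unchanged.
124.2 MHz mod fs = 13 MHz.
13 MHz ≤ fs/2 = 13.9 MHz, appears at 13 MHz.
Distinct values: {0.6 MHz, 12.4 MHz, 13 MHz}.

0.6 MHz, 12.4 MHz, 13 MHz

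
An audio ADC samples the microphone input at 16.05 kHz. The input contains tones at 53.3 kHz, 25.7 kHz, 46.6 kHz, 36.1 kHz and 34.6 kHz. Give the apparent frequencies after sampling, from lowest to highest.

fs/2 = 8.025 kHz.
53.3 kHz mod fs = 5.15 kHz.
5.15 kHz ≤ fs/2 = 8.025 kHz, appears at 5.15 kHz.
25.7 kHz mod fs = 9.65 kHz.
9.65 kHz > fs/2 = 8.025 kHz, folds to fs − 9.65 kHz = 6.4 kHz.
46.6 kHz mod fs = 14.5 kHz.
14.5 kHz > fs/2 = 8.025 kHz, folds to fs − 14.5 kHz = 1.55 kHz.
36.1 kHz mod fs = 4 kHz.
4 kHz ≤ fs/2 = 8.025 kHz, appears at 4 kHz.
34.6 kHz mod fs = 2.5 kHz.
2.5 kHz ≤ fs/2 = 8.025 kHz, appears at 2.5 kHz.
Distinct values: {1.55 kHz, 2.5 kHz, 4 kHz, 5.15 kHz, 6.4 kHz}.

1.55 kHz, 2.5 kHz, 4 kHz, 5.15 kHz, 6.4 kHz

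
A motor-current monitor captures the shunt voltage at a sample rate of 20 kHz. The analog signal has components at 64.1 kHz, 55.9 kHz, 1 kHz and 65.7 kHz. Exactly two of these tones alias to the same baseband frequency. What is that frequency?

fs/2 = 10 kHz.
64.1 kHz mod fs = 4.1 kHz.
4.1 kHz ≤ fs/2 = 10 kHz, appears at 4.1 kHz.
55.9 kHz mod fs = 15.9 kHz.
15.9 kHz > fs/2 = 10 kHz, folds to fs − 15.9 kHz = 4.1 kHz.
1 kHz ≤ fs/2 = 10 kHz, passes unchanged.
65.7 kHz mod fs = 5.7 kHz.
5.7 kHz ≤ fs/2 = 10 kHz, appears at 5.7 kHz.
55.9 kHz and 64.1 kHz both map to 4.1 kHz.

4.1 kHz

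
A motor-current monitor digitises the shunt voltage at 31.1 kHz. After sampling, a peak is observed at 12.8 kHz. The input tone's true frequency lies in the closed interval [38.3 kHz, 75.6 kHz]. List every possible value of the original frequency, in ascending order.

Frequencies that alias to 12.8 kHz are k·fs ± 12.8 kHz for integer k ≥ 0.
k=0: 12.8 kHz.
k=1: 18.3 kHz, 43.9 kHz.
k=2: 49.4 kHz, 75 kHz.
k=3: 80.5 kHz, 106.1 kHz.
Within [38.3 kHz, 75.6 kHz]: 43.9 kHz, 49.4 kHz, 75 kHz.

43.9 kHz, 49.4 kHz, 75 kHz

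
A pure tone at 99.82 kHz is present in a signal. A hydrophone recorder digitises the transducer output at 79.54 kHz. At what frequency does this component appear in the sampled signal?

20.28 kHz

99.82 kHz mod fs = 20.28 kHz.
20.28 kHz ≤ fs/2 = 39.77 kHz, appears at 20.28 kHz.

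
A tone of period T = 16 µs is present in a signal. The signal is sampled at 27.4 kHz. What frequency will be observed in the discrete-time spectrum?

T = 16 µs → f = 1/T = 62.5 kHz.
62.5 kHz mod fs = 7.7 kHz.
7.7 kHz ≤ fs/2 = 13.7 kHz, appears at 7.7 kHz.

7.7 kHz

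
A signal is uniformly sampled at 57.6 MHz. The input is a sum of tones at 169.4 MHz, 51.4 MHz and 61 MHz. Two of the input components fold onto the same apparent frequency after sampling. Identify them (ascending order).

61 MHz, 169.4 MHz

fs/2 = 28.8 MHz.
169.4 MHz mod fs = 54.2 MHz.
54.2 MHz > fs/2 = 28.8 MHz, folds to fs − 54.2 MHz = 3.4 MHz.
51.4 MHz > fs/2 = 28.8 MHz, folds to fs − 51.4 MHz = 6.2 MHz.
61 MHz mod fs = 3.4 MHz.
3.4 MHz ≤ fs/2 = 28.8 MHz, appears at 3.4 MHz.
61 MHz and 169.4 MHz both map to 3.4 MHz.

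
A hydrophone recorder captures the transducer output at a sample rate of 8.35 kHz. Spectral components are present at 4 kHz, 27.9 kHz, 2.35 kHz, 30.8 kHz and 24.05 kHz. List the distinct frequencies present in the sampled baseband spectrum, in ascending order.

fs/2 = 4.175 kHz.
4 kHz ≤ fs/2 = 4.175 kHz, passes unchanged.
27.9 kHz mod fs = 2.85 kHz.
2.85 kHz ≤ fs/2 = 4.175 kHz, appears at 2.85 kHz.
2.35 kHz ≤ fs/2 = 4.175 kHz, passes unchanged.
30.8 kHz mod fs = 5.75 kHz.
5.75 kHz > fs/2 = 4.175 kHz, folds to fs − 5.75 kHz = 2.6 kHz.
24.05 kHz mod fs = 7.35 kHz.
7.35 kHz > fs/2 = 4.175 kHz, folds to fs − 7.35 kHz = 1 kHz.
Distinct values: {1 kHz, 2.35 kHz, 2.6 kHz, 2.85 kHz, 4 kHz}.

1 kHz, 2.35 kHz, 2.6 kHz, 2.85 kHz, 4 kHz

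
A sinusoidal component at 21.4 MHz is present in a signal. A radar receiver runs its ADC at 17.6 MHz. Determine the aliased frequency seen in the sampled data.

21.4 MHz mod fs = 3.8 MHz.
3.8 MHz ≤ fs/2 = 8.8 MHz, appears at 3.8 MHz.

3.8 MHz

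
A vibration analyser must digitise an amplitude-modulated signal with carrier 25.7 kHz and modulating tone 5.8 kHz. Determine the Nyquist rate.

63 kHz

AM sidebands sit at fc ± fm = 19.9 kHz and 31.5 kHz.
Highest-frequency component: 31.5 kHz.
Nyquist rate = 2 × 31.5 kHz = 63 kHz.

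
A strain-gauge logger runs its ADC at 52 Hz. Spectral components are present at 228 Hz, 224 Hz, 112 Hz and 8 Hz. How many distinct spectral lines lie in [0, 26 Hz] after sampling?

3

fs/2 = 26 Hz.
228 Hz mod fs = 20 Hz.
20 Hz ≤ fs/2 = 26 Hz, appears at 20 Hz.
224 Hz mod fs = 16 Hz.
16 Hz ≤ fs/2 = 26 Hz, appears at 16 Hz.
112 Hz mod fs = 8 Hz.
8 Hz ≤ fs/2 = 26 Hz, appears at 8 Hz.
8 Hz ≤ fs/2 = 26 Hz, passes unchanged.
Distinct values: {8 Hz, 16 Hz, 20 Hz} → 3.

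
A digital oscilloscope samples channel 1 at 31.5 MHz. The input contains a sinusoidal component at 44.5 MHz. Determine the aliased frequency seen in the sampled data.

44.5 MHz mod fs = 13 MHz.
13 MHz ≤ fs/2 = 15.75 MHz, appears at 13 MHz.

13 MHz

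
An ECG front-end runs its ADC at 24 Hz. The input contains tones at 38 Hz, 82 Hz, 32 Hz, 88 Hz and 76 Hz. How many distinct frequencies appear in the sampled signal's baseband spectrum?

fs/2 = 12 Hz.
38 Hz mod fs = 14 Hz.
14 Hz > fs/2 = 12 Hz, folds to fs − 14 Hz = 10 Hz.
82 Hz mod fs = 10 Hz.
10 Hz ≤ fs/2 = 12 Hz, appears at 10 Hz.
32 Hz mod fs = 8 Hz.
8 Hz ≤ fs/2 = 12 Hz, appears at 8 Hz.
88 Hz mod fs = 16 Hz.
16 Hz > fs/2 = 12 Hz, folds to fs − 16 Hz = 8 Hz.
76 Hz mod fs = 4 Hz.
4 Hz ≤ fs/2 = 12 Hz, appears at 4 Hz.
Distinct values: {4 Hz, 8 Hz, 10 Hz} → 3.

3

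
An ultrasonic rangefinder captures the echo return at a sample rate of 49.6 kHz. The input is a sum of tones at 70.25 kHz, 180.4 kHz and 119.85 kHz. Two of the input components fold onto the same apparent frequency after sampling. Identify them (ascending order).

fs/2 = 24.8 kHz.
70.25 kHz mod fs = 20.65 kHz.
20.65 kHz ≤ fs/2 = 24.8 kHz, appears at 20.65 kHz.
180.4 kHz mod fs = 31.6 kHz.
31.6 kHz > fs/2 = 24.8 kHz, folds to fs − 31.6 kHz = 18 kHz.
119.85 kHz mod fs = 20.65 kHz.
20.65 kHz ≤ fs/2 = 24.8 kHz, appears at 20.65 kHz.
70.25 kHz and 119.85 kHz both map to 20.65 kHz.

70.25 kHz, 119.85 kHz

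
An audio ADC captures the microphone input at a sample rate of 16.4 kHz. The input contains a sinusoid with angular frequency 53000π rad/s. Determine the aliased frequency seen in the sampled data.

ω = 53000π rad/s → f = ω/(2π) = 26500 Hz = 26.5 kHz.
26.5 kHz mod fs = 10.1 kHz.
10.1 kHz > fs/2 = 8.2 kHz, folds to fs − 10.1 kHz = 6.3 kHz.

6.3 kHz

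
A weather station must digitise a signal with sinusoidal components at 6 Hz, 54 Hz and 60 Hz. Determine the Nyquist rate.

120 Hz

Highest-frequency component: 60 Hz.
Nyquist rate = 2 × 60 Hz = 120 Hz.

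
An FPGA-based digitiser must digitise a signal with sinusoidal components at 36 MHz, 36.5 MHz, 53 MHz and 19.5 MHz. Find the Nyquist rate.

106 MHz

Highest-frequency component: 53 MHz.
Nyquist rate = 2 × 53 MHz = 106 MHz.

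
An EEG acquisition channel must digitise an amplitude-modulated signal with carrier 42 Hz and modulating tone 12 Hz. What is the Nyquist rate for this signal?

AM sidebands sit at fc ± fm = 30 Hz and 54 Hz.
Highest-frequency component: 54 Hz.
Nyquist rate = 2 × 54 Hz = 108 Hz.

108 Hz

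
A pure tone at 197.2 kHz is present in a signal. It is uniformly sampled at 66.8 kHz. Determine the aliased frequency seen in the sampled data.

197.2 kHz mod fs = 63.6 kHz.
63.6 kHz > fs/2 = 33.4 kHz, folds to fs − 63.6 kHz = 3.2 kHz.

3.2 kHz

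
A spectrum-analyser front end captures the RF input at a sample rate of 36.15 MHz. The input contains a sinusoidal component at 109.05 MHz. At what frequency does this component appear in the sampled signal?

109.05 MHz mod fs = 0.6 MHz.
0.6 MHz ≤ fs/2 = 18.075 MHz, appears at 0.6 MHz.

0.6 MHz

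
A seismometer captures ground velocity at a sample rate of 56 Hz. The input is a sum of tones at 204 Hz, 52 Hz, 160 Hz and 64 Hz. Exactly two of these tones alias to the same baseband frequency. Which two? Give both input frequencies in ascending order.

fs/2 = 28 Hz.
204 Hz mod fs = 36 Hz.
36 Hz > fs/2 = 28 Hz, folds to fs − 36 Hz = 20 Hz.
52 Hz > fs/2 = 28 Hz, folds to fs − 52 Hz = 4 Hz.
160 Hz mod fs = 48 Hz.
48 Hz > fs/2 = 28 Hz, folds to fs − 48 Hz = 8 Hz.
64 Hz mod fs = 8 Hz.
8 Hz ≤ fs/2 = 28 Hz, appears at 8 Hz.
64 Hz and 160 Hz both map to 8 Hz.

64 Hz, 160 Hz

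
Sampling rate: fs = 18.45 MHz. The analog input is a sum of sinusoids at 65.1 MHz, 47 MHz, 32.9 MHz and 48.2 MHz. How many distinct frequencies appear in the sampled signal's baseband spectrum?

fs/2 = 9.225 MHz.
65.1 MHz mod fs = 9.75 MHz.
9.75 MHz > fs/2 = 9.225 MHz, folds to fs − 9.75 MHz = 8.7 MHz.
47 MHz mod fs = 10.1 MHz.
10.1 MHz > fs/2 = 9.225 MHz, folds to fs − 10.1 MHz = 8.35 MHz.
32.9 MHz mod fs = 14.45 MHz.
14.45 MHz > fs/2 = 9.225 MHz, folds to fs − 14.45 MHz = 4 MHz.
48.2 MHz mod fs = 11.3 MHz.
11.3 MHz > fs/2 = 9.225 MHz, folds to fs − 11.3 MHz = 7.15 MHz.
Distinct values: {4 MHz, 7.15 MHz, 8.35 MHz, 8.7 MHz} → 4.

4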